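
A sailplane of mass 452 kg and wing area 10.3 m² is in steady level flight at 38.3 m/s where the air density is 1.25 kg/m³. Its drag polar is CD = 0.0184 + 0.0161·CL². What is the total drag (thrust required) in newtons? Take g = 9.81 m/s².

Weight W = mg = 452 × 9.81 = 4434.1 N; in level flight L = W.
Dynamic pressure q = 0.5 × 1.25 × 38.3² = 916.8 Pa.
CL = W/(q·S) = 4434.1 / (916.8 × 10.3) = 0.4696.
CD = 0.0184 + 0.0161 × 0.4696² = 0.02195.
D = q·S·CD = 916.8 × 10.3 × 0.02195 = 207.3 N

D = 207 N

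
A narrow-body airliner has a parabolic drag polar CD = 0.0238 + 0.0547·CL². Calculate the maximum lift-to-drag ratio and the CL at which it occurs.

For CD = CD0 + K·CL², (L/D)max occurs at CL* = √(CD0/K) and equals 1/(2√(K·CD0)).
(L/D)max = 1/(2√(0.0547 × 0.0238)) = 1/(2 × 0.03608) = 13.9
CL* = √(0.0238/0.0547) = 0.66

(L/D)max = 13.9, at CL = 0.66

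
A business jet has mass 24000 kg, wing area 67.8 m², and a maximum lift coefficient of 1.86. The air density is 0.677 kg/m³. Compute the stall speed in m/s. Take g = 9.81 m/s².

V_stall = 74.3 m/s

At stall, lift equals weight: L = W = m·g = 24000 × 9.81 = 2.354×10^5 N.
From L = ½ρV²S·CL,max = W: V_stall = √(2W/(ρSCL,max)) = √(2·2.354×10^5/(0.677·67.8·1.86))
V_stall = √5515 = 74.3 m/s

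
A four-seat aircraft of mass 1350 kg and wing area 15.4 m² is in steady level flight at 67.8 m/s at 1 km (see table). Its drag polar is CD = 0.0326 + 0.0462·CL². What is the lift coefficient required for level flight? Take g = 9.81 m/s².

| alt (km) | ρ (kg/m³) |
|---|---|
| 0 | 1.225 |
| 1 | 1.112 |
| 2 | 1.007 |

At 1 km, from the table: ρ = 1.112 kg/m³.
Level flight ⇒ L = W = m·g = 1350 × 9.81 = 13244 N.
q = ½ρv² = ½ × 1.112 × 67.8² = 2556 Pa.
CL = 2W/(ρv²S) = 2×13244/(1.112×67.8²×15.4) = 0.3365.

CL = 0.336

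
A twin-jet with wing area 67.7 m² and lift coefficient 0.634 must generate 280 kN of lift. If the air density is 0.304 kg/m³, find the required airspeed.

v = 207 m/s

L = ½ρv²S·CL ⇒ v = √(2L/(ρ·S·CL))
v = √(2 × 2.8×10^5 / (0.304 × 67.7 × 0.634)) = √42920 = 207 m/s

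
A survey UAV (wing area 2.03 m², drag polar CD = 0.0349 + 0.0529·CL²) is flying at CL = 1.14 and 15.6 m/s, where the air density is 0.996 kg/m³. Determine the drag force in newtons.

CD = 0.0349 + 0.0529 × 1.14² = 0.1036
D = ½ρv²S·CD = ½ × 0.996 × 15.6² × 2.03 × 0.1036 = 25.5 N

D = 25.5 N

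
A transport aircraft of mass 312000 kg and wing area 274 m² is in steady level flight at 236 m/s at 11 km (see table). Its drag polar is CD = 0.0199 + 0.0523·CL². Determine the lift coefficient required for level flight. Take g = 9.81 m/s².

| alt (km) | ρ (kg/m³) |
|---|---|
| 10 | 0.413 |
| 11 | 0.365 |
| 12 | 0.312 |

At 11 km, from the table: ρ = 0.365 kg/m³.
Level flight ⇒ L = W = m·g = 312000 × 9.81 = 3.0607×10^6 N.
Dynamic pressure q = 0.5 × 0.365 × 236² = 10160 Pa.
CL = 2W/(ρv²S) = 2×3.0607×10^6/(0.365×236²×274) = 1.099.

CL = 1.1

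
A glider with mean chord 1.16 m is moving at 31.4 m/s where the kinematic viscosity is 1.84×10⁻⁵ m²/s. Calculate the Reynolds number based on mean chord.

Re = 1.98×10^6

Re = v·c/ν = 31.4 × 1.16 / (1.84×10⁻⁵) = 1.98×10^6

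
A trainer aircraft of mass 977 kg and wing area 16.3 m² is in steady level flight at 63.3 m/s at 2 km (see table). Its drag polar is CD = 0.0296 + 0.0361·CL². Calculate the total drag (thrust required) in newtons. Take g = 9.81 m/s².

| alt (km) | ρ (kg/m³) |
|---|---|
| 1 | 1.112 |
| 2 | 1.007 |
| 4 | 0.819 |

At 2 km, from the table: ρ = 1.007 kg/m³.
Weight W = mg = 977 × 9.81 = 9584.4 N; in level flight L = W.
Dynamic pressure q = 0.5 × 1.007 × 63.3² = 2017 Pa.
Required CL = L/(qS) = 9584.4/(2017·16.3) = 0.2915.
CD = 0.0296 + 0.0361 × 0.2915² = 0.03267.
D = q·S·CD = 2017 × 16.3 × 0.03267 = 1074 N

D = 1070 N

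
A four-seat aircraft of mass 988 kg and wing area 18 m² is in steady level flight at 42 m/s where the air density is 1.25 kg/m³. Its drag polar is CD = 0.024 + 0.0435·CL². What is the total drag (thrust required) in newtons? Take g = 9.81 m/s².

Weight W = mg = 988 × 9.81 = 9692.3 N; in level flight L = W.
Dynamic pressure q = 0.5 × 1.25 × 42² = 1102 Pa.
CL = W/(q·S) = 9692.3 / (1102 × 18) = 0.4884.
CD = 0.024 + 0.0435 × 0.4884² = 0.03438.
D = q·S·CD = 1102 × 18 × 0.03438 = 682.2 N

D = 682 N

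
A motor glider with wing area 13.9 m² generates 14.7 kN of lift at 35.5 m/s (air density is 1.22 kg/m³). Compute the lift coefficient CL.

CL = 1.38

From L = ½ρv²S·CL, rearranging gives CL = 2L/(ρv²S).
CL = 2 × 14700 / (1.22 × 35.5² × 13.9) = 1.38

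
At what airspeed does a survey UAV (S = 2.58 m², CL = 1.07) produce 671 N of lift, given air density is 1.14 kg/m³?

L = ½ρv²S·CL ⇒ v = √(2L/(ρ·S·CL))
v = √(2 × 671 / (1.14 × 2.58 × 1.07)) = √426.4 = 20.7 m/s

v = 20.7 m/s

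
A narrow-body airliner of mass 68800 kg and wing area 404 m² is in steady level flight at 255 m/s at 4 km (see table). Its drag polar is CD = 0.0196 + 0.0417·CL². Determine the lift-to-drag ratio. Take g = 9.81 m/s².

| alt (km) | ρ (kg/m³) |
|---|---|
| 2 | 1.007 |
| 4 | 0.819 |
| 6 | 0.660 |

At 4 km, from the table: ρ = 0.819 kg/m³.
Weight W = mg = 68800 × 9.81 = 6.7493×10^5 N; in level flight L = W.
Dynamic pressure q = 0.5 × 0.819 × 255² = 26630 Pa.
CL = 2W/(ρv²S) = 2×6.7493×10^5/(0.819×255²×404) = 0.06274.
CD = 0.0196 + 0.0417 × 0.06274² = 0.01976.
L/D = CL/CD = 0.06274 / 0.01976 = 3.17

L/D = 3.17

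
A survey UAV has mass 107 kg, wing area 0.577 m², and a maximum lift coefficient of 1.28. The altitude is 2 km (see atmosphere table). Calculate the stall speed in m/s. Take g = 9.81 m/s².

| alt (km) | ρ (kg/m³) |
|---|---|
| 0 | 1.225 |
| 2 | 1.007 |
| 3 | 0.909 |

At 2 km, from the table: ρ = 1.007 kg/m³.
Stall occurs when L = W at CL,max. W = mg = 107 × 9.81 = 1050 N.
V_stall = √(2W/(ρ·S·CL,max)) = √(2 × 1050 / (1.007 × 0.577 × 1.28))
V_stall = √2823 = 53.1 m/s

V_stall = 53.1 m/s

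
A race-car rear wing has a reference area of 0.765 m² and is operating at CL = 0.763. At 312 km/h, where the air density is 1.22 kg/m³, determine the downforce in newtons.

Convert speed: v = 312 km/h ÷ 3.6 = 86.67 m/s.
L = ½ρv²S·CL = ½ × 1.22 × 86.67² × 0.765 × 0.763 = 2670 N

L = 2670 N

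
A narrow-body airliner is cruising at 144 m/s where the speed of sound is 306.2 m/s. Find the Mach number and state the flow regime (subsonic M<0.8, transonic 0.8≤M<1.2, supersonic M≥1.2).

M = 0.47 (subsonic)

M = v/a = 144 / 306.2 = 0.47
M = 0.47 → subsonic.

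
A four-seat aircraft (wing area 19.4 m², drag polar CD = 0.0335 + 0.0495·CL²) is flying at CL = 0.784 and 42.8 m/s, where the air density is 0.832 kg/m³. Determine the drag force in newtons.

CD = 0.0335 + 0.0495 × 0.784² = 0.06393
D = ½ρv²S·CD = ½ × 0.832 × 42.8² × 19.4 × 0.06393 = 945 N

D = 945 N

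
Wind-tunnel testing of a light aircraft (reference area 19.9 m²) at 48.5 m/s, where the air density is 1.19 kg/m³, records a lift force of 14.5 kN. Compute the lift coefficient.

From L = ½ρv²S·CL, rearranging gives CL = 2L/(ρv²S).
CL = 2 × 14500 / (1.19 × 48.5² × 19.9) = 0.521

CL = 0.521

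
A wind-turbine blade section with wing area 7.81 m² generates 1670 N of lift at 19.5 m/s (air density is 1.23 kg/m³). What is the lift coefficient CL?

CL = 0.914

From L = ½ρv²S·CL, rearranging gives CL = 2L/(ρv²S).
CL = 2 × 1670 / (1.23 × 19.5² × 7.81) = 0.914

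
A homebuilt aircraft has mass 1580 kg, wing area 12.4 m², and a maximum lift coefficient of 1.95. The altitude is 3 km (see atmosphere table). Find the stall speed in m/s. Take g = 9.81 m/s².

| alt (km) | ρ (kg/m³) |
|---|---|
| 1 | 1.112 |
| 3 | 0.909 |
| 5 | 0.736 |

At 3 km, from the table: ρ = 0.909 kg/m³.
At stall, lift equals weight: L = W = m·g = 1580 × 9.81 = 15500 N.
V_stall = √(2W/(ρ·S·CL,max)) = √(2 × 15500 / (0.909 × 12.4 × 1.95))
V_stall = √1410 = 37.6 m/s

V_stall = 37.6 m/s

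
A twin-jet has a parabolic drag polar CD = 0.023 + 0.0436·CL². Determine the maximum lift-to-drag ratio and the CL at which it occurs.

(L/D)max = 15.8, at CL = 0.726

For CD = CD0 + K·CL², (L/D)max occurs at CL* = √(CD0/K) and equals 1/(2√(K·CD0)).
(L/D)max = 1/(2√(0.0436 × 0.023)) = 1/(2 × 0.03167) = 15.8
CL* = √(0.023/0.0436) = 0.726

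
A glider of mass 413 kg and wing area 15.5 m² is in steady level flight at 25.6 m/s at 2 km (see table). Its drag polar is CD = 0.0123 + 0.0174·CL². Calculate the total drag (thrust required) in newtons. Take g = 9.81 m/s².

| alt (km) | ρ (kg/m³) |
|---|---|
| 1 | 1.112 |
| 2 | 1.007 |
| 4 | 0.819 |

At 2 km, from the table: ρ = 1.007 kg/m³.
Weight W = mg = 413 × 9.81 = 4051.5 N; in level flight L = W.
q = ½ρv² = ½ × 1.007 × 25.6² = 330 Pa.
CL = W/(q·S) = 4051.5 / (330 × 15.5) = 0.7922.
CD = 0.0123 + 0.0174 × 0.7922² = 0.02322.
D = q·S·CD = 330 × 15.5 × 0.02322 = 118.8 N

D = 119 N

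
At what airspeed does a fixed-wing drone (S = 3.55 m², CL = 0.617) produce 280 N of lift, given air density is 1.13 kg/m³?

L = ½ρv²S·CL ⇒ v = √(2L/(ρ·S·CL))
v = √(2 × 280 / (1.13 × 3.55 × 0.617)) = √226.3 = 15 m/s

v = 15 m/s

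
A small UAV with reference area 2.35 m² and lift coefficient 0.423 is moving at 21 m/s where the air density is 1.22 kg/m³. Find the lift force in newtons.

Dynamic pressure q = ½ρv² = ½ × 1.22 × 21² = 269 Pa.
L = q·S·CL = 269 × 2.35 × 0.423 = 267 N

L = 267 N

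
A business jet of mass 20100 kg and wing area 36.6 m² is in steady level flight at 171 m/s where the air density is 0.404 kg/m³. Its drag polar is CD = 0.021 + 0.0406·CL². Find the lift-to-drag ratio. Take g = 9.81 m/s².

L/D = 16.7

Level flight ⇒ L = W = m·g = 20100 × 9.81 = 1.9718×10^5 N.
q = ½ρv² = ½ × 0.404 × 171² = 5907 Pa.
CL = 2W/(ρv²S) = 2×1.9718×10^5/(0.404×171²×36.6) = 0.9121.
CD = 0.021 + 0.0406 × 0.9121² = 0.05478.
L/D = CL/CD = 0.9121 / 0.05478 = 16.7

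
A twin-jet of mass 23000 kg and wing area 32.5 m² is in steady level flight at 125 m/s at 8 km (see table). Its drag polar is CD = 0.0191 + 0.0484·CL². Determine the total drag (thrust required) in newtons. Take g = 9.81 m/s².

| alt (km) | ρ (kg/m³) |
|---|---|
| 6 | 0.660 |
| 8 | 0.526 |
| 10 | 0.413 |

D = 21000 N

At 8 km, from the table: ρ = 0.526 kg/m³.
Level flight ⇒ L = W = m·g = 23000 × 9.81 = 2.2563×10^5 N.
q = ½ρv² = ½ × 0.526 × 125² = 4109 Pa.
CL = 2W/(ρv²S) = 2×2.2563×10^5/(0.526×125²×32.5) = 1.689.
CD = 0.0191 + 0.0484 × 1.689² = 0.1572.
D = q·S·CD = 4109 × 32.5 × 0.1572 = 21000 N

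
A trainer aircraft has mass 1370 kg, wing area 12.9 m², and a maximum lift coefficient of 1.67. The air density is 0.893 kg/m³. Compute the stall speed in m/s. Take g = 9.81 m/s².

Stall occurs when L = W at CL,max. W = mg = 1370 × 9.81 = 13440 N.
From L = ½ρV²S·CL,max = W: V_stall = √(2W/(ρSCL,max)) = √(2·13440/(0.893·12.9·1.67))
V_stall = √1397 = 37.4 m/s

V_stall = 37.4 m/s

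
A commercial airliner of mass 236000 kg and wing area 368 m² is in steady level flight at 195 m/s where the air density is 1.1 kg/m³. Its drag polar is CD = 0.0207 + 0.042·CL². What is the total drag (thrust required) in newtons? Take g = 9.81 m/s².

D = 1.89×10^5 N

Level flight ⇒ L = W = m·g = 236000 × 9.81 = 2.3152×10^6 N.
Dynamic pressure q = 0.5 × 1.1 × 195² = 20910 Pa.
CL = 2W/(ρv²S) = 2×2.3152×10^6/(1.1×195²×368) = 0.3008.
CD = 0.0207 + 0.042 × 0.3008² = 0.0245.
D = q·S·CD = 20910 × 368 × 0.0245 = 1.886×10^5 N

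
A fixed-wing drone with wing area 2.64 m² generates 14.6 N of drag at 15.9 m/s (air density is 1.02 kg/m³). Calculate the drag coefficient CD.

From D = ½ρv²S·CD, rearranging gives CD = 2D/(ρv²S).
CD = 2 × 14.6 / (1.02 × 15.9² × 2.64) = 0.0429

CD = 0.0429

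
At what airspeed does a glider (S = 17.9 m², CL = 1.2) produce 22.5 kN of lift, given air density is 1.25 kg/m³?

v = 40.9 m/s

L = ½ρv²S·CL ⇒ v = √(2L/(ρ·S·CL))
v = √(2 × 22500 / (1.25 × 17.9 × 1.2)) = √1676 = 40.9 m/s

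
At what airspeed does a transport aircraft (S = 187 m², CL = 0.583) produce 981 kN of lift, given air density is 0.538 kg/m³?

L = ½ρv²S·CL ⇒ v = √(2L/(ρ·S·CL))
v = √(2 × 9.81×10^5 / (0.538 × 187 × 0.583)) = √33450 = 183 m/s

v = 183 m/s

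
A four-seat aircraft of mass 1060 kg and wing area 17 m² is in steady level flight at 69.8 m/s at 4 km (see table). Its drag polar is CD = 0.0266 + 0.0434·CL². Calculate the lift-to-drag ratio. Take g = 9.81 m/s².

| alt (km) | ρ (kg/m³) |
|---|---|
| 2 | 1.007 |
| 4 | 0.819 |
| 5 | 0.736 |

L/D = 9.99

At 4 km, from the table: ρ = 0.819 kg/m³.
Level flight ⇒ L = W = m·g = 1060 × 9.81 = 10399 N.
q = ½ρv² = ½ × 0.819 × 69.8² = 1995 Pa.
Required CL = L/(qS) = 10399/(1995·17) = 0.3066.
CD = 0.0266 + 0.0434 × 0.3066² = 0.03068.
L/D = CL/CD = 0.3066 / 0.03068 = 9.99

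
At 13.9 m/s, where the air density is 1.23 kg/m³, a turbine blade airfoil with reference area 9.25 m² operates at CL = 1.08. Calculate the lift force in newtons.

L = 1190 N

L = ½ρv²S·CL = ½ × 1.23 × 13.9² × 9.25 × 1.08 = 1190 N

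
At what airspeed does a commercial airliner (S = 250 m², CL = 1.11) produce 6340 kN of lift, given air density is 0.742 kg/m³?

L = ½ρv²S·CL ⇒ v = √(2L/(ρ·S·CL))
v = √(2 × 6.34×10^6 / (0.742 × 250 × 1.11)) = √61580 = 248 m/s

v = 248 m/s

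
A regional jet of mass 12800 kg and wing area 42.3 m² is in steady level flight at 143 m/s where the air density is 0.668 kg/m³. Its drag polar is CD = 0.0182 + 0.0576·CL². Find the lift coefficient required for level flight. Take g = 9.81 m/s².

CL = 0.435

Level flight ⇒ L = W = m·g = 12800 × 9.81 = 1.2557×10^5 N.
Dynamic pressure q = 0.5 × 0.668 × 143² = 6830 Pa.
CL = 2W/(ρv²S) = 2×1.2557×10^5/(0.668×143²×42.3) = 0.4346.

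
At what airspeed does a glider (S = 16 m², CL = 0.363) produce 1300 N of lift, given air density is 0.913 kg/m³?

L = ½ρv²S·CL ⇒ v = √(2L/(ρ·S·CL))
v = √(2 × 1300 / (0.913 × 16 × 0.363)) = √490.3 = 22.1 m/s

v = 22.1 m/s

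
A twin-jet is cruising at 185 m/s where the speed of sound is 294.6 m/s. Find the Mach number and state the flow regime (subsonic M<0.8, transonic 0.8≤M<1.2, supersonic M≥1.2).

M = 0.628 (subsonic)

M = v/a = 185 / 294.6 = 0.628
M = 0.628 → subsonic.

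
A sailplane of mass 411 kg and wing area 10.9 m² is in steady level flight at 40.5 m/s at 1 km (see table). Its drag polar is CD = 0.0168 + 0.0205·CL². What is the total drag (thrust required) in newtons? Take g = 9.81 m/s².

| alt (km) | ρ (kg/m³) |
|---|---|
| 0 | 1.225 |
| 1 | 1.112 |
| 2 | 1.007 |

At 1 km, from the table: ρ = 1.112 kg/m³.
In steady level flight, lift balances weight: W = mg = 411 × 9.81 = 4031.9 N.
Dynamic pressure q = 0.5 × 1.112 × 40.5² = 912 Pa.
Required CL = L/(qS) = 4031.9/(912·10.9) = 0.4056.
CD = 0.0168 + 0.0205 × 0.4056² = 0.02017.
D = q·S·CD = 912 × 10.9 × 0.02017 = 200.5 N

D = 201 N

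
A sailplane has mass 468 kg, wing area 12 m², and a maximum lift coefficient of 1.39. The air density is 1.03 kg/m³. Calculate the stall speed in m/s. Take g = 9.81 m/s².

At stall, lift equals weight: L = W = m·g = 468 × 9.81 = 4591 N.
From L = ½ρV²S·CL,max = W: V_stall = √(2W/(ρSCL,max)) = √(2·4591/(1.03·12·1.39))
V_stall = √534.5 = 23.1 m/s

V_stall = 23.1 m/s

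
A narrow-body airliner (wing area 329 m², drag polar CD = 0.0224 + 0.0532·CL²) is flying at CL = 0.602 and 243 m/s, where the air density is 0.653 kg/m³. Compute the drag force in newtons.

D = 2.64×10^5 N

CD = 0.0224 + 0.0532 × 0.602² = 0.04168
D = ½ρv²S·CD = ½ × 0.653 × 243² × 329 × 0.04168 = 2.64×10^5 N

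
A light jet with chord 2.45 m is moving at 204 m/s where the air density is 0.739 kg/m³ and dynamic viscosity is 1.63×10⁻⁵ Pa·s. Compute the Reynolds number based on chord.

Re = ρ·v·c/μ = 0.739 × 204 × 2.45 / (1.63×10⁻⁵) = 2.27×10^7

Re = 2.27×10^7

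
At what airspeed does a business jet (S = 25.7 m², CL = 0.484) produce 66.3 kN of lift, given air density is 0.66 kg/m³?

v = 127 m/s

L = ½ρv²S·CL ⇒ v = √(2L/(ρ·S·CL))
v = √(2 × 66300 / (0.66 × 25.7 × 0.484)) = √16150 = 127 m/s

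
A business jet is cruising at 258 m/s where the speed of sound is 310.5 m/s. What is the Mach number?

M = 0.831

M = v/a = 258 / 310.5 = 0.831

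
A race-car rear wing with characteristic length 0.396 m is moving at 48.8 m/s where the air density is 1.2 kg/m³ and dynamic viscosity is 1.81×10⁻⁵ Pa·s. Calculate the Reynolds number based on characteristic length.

Re = 1.28×10^6

Re = ρ·v·c/μ = 1.2 × 48.8 × 0.396 / (1.81×10⁻⁵) = 1.28×10^6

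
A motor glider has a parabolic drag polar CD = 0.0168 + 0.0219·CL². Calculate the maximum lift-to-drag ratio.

(L/D)max = 26.1

For CD = CD0 + K·CL², (L/D)max occurs at CL* = √(CD0/K) and equals 1/(2√(K·CD0)).
(L/D)max = 1/(2√(0.0219 × 0.0168)) = 1/(2 × 0.01918) = 26.1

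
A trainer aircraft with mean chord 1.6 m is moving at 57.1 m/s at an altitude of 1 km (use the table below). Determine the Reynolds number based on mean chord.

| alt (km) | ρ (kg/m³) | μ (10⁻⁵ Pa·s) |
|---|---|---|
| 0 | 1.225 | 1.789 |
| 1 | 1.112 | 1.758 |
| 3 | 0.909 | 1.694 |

At 1 km, from the table: ρ = 1.112 kg/m³, μ = 1.758×10⁻⁵ Pa·s.
Re = ρ·v·c/μ = 1.112 × 57.1 × 1.6 / (1.758×10⁻⁵) = 5.78×10^6

Re = 5.78×10^6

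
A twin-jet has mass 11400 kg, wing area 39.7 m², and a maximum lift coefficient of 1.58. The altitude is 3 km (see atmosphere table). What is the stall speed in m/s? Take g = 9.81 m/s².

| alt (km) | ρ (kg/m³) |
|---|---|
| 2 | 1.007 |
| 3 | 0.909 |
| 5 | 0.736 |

V_stall = 62.6 m/s

At 3 km, from the table: ρ = 0.909 kg/m³.
Stall occurs when L = W at CL,max. W = mg = 11400 × 9.81 = 1.118×10^5 N.
V_stall = √(2W/(ρ·S·CL,max)) = √(2 × 1.118×10^5 / (0.909 × 39.7 × 1.58))
V_stall = √3923 = 62.6 m/s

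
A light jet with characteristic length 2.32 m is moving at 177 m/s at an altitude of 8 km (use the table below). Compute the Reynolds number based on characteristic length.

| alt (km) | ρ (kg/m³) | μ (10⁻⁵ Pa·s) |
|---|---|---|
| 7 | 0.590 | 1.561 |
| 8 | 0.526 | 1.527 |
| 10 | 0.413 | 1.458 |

At 8 km, from the table: ρ = 0.526 kg/m³, μ = 1.527×10⁻⁵ Pa·s.
Re = ρ·v·c/μ = 0.526 × 177 × 2.32 / (1.527×10⁻⁵) = 1.41×10^7

Re = 1.41×10^7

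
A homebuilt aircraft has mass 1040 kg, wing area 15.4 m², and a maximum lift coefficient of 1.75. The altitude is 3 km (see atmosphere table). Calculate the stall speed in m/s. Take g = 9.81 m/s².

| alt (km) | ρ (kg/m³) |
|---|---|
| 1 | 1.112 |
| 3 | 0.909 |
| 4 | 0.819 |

At 3 km, from the table: ρ = 0.909 kg/m³.
Stall occurs when L = W at CL,max. W = mg = 1040 × 9.81 = 10200 N.
From L = ½ρV²S·CL,max = W: V_stall = √(2W/(ρSCL,max)) = √(2·10200/(0.909·15.4·1.75))
V_stall = √832.9 = 28.9 m/s

V_stall = 28.9 m/s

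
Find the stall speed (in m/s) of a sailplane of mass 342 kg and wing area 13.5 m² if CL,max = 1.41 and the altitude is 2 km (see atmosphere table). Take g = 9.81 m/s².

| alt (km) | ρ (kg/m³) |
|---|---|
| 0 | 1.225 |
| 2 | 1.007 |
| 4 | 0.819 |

V_stall = 18.7 m/s

At 2 km, from the table: ρ = 1.007 kg/m³.
Weight W = mg = 342 × 9.81 = 3355 N.
V_stall = √(2W/(ρ·S·CL,max)) = √(2 × 3355 / (1.007 × 13.5 × 1.41))
V_stall = √350.1 = 18.7 m/s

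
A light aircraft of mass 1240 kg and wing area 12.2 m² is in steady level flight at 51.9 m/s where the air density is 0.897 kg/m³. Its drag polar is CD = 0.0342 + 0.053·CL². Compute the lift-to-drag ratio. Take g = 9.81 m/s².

L/D = 11.7

In steady level flight, lift balances weight: W = mg = 1240 × 9.81 = 12164 N.
Dynamic pressure q = 0.5 × 0.897 × 51.9² = 1208 Pa.
CL = W/(q·S) = 12164 / (1208 × 12.2) = 0.8253.
CD = 0.0342 + 0.053 × 0.8253² = 0.0703.
L/D = CL/CD = 0.8253 / 0.0703 = 11.7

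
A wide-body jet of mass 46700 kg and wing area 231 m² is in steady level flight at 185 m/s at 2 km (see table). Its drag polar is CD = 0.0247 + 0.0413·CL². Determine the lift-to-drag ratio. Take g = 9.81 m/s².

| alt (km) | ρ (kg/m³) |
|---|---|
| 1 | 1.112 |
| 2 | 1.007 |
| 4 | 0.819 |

L/D = 4.56

At 2 km, from the table: ρ = 1.007 kg/m³.
In steady level flight, lift balances weight: W = mg = 46700 × 9.81 = 4.5813×10^5 N.
Dynamic pressure q = 0.5 × 1.007 × 185² = 17230 Pa.
Required CL = L/(qS) = 4.5813×10^5/(17230·231) = 0.1151.
CD = 0.0247 + 0.0413 × 0.1151² = 0.02525.
L/D = CL/CD = 0.1151 / 0.02525 = 4.56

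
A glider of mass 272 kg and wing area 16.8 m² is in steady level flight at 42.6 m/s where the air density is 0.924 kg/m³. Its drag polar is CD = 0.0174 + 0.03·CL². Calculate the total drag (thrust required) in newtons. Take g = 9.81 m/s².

In steady level flight, lift balances weight: W = mg = 272 × 9.81 = 2668.3 N.
Dynamic pressure q = 0.5 × 0.924 × 42.6² = 838.4 Pa.
Required CL = L/(qS) = 2668.3/(838.4·16.8) = 0.1894.
CD = 0.0174 + 0.03 × 0.1894² = 0.01848.
D = q·S·CD = 838.4 × 16.8 × 0.01848 = 260.3 N

D = 260 N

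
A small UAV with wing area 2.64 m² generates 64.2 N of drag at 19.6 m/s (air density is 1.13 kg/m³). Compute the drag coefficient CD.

CD = 0.112

From D = ½ρv²S·CD, rearranging gives CD = 2D/(ρv²S).
CD = 2 × 64.2 / (1.13 × 19.6² × 2.64) = 0.112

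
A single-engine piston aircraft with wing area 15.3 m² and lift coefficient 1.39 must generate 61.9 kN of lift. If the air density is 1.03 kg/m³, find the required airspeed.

v = 75.2 m/s

L = ½ρv²S·CL ⇒ v = √(2L/(ρ·S·CL))
v = √(2 × 61900 / (1.03 × 15.3 × 1.39)) = √5652 = 75.2 m/s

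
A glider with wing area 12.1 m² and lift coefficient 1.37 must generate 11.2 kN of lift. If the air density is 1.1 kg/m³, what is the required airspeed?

L = ½ρv²S·CL ⇒ v = √(2L/(ρ·S·CL))
v = √(2 × 11200 / (1.1 × 12.1 × 1.37)) = √1228 = 35 m/s

v = 35 m/s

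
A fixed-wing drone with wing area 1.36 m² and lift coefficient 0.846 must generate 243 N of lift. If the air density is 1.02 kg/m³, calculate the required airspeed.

L = ½ρv²S·CL ⇒ v = √(2L/(ρ·S·CL))
v = √(2 × 243 / (1.02 × 1.36 × 0.846)) = √414.1 = 20.3 m/s

v = 20.3 m/s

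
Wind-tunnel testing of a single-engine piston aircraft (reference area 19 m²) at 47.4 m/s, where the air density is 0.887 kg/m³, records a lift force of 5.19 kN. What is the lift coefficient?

From L = ½ρv²S·CL, rearranging gives CL = 2L/(ρv²S).
CL = 2 × 5190 / (0.887 × 47.4² × 19) = 0.274

CL = 0.274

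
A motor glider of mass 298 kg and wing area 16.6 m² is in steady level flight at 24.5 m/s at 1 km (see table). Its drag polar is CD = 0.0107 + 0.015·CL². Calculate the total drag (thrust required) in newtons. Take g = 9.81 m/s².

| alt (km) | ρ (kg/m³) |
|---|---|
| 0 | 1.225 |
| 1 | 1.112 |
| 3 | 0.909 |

At 1 km, from the table: ρ = 1.112 kg/m³.
Level flight ⇒ L = W = m·g = 298 × 9.81 = 2923.4 N.
Dynamic pressure q = 0.5 × 1.112 × 24.5² = 333.7 Pa.
Required CL = L/(qS) = 2923.4/(333.7·16.6) = 0.5277.
CD = 0.0107 + 0.015 × 0.5277² = 0.01488.
D = q·S·CD = 333.7 × 16.6 × 0.01488 = 82.42 N

D = 82.4 N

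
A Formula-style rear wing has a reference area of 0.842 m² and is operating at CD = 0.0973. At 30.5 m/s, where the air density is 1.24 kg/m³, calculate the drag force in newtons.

D = 47.3 N

Dynamic pressure q = ½ρv² = ½ × 1.24 × 30.5² = 576.8 Pa.
D = q·S·CD = 576.8 × 0.842 × 0.0973 = 47.3 N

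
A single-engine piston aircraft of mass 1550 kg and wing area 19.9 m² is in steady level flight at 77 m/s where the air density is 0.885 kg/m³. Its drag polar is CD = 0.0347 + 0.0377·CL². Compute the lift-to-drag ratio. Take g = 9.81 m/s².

Level flight ⇒ L = W = m·g = 1550 × 9.81 = 15206 N.
q = ½ρv² = ½ × 0.885 × 77² = 2624 Pa.
CL = W/(q·S) = 15206 / (2624 × 19.9) = 0.2912.
CD = 0.0347 + 0.0377 × 0.2912² = 0.0379.
L/D = CL/CD = 0.2912 / 0.0379 = 7.68

L/D = 7.68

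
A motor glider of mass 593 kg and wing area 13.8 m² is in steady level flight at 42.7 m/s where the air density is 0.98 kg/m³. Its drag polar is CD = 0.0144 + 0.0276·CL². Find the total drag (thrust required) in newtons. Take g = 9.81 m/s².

In steady level flight, lift balances weight: W = mg = 593 × 9.81 = 5817.3 N.
q = ½ρv² = ½ × 0.98 × 42.7² = 893.4 Pa.
Required CL = L/(qS) = 5817.3/(893.4·13.8) = 0.4718.
CD = 0.0144 + 0.0276 × 0.4718² = 0.02054.
D = q·S·CD = 893.4 × 13.8 × 0.02054 = 253.3 N

D = 253 N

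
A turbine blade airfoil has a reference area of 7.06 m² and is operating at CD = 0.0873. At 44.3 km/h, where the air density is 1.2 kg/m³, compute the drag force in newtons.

Convert speed: v = 44.3 km/h ÷ 3.6 = 12.31 m/s.
D = ½ρv²S·CD = ½ × 1.2 × 12.31² × 7.06 × 0.0873 = 56 N

D = 56 N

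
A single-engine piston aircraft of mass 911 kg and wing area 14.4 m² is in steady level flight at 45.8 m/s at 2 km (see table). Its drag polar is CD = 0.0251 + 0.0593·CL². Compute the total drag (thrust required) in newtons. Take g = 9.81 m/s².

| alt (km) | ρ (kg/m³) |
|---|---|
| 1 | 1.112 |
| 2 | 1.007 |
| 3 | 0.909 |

D = 693 N

At 2 km, from the table: ρ = 1.007 kg/m³.
Weight W = mg = 911 × 9.81 = 8936.9 N; in level flight L = W.
q = ½ρv² = ½ × 1.007 × 45.8² = 1056 Pa.
Required CL = L/(qS) = 8936.9/(1056·14.4) = 0.5876.
CD = 0.0251 + 0.0593 × 0.5876² = 0.04558.
D = q·S·CD = 1056 × 14.4 × 0.04558 = 693.2 N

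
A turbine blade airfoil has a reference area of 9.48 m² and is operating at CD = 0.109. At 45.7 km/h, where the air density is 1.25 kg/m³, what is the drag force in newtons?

Convert speed: v = 45.7 km/h ÷ 3.6 = 12.69 m/s.
D = ½ρv²S·CD = ½ × 1.25 × 12.69² × 9.48 × 0.109 = 104 N

D = 104 N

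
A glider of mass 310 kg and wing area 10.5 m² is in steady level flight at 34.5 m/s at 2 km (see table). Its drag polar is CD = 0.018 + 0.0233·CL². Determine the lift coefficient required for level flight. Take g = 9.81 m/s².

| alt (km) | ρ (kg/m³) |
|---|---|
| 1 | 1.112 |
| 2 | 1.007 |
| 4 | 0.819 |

CL = 0.483

At 2 km, from the table: ρ = 1.007 kg/m³.
Level flight ⇒ L = W = m·g = 310 × 9.81 = 3041.1 N.
q = ½ρv² = ½ × 1.007 × 34.5² = 599.3 Pa.
CL = 2W/(ρv²S) = 2×3041.1/(1.007×34.5²×10.5) = 0.4833.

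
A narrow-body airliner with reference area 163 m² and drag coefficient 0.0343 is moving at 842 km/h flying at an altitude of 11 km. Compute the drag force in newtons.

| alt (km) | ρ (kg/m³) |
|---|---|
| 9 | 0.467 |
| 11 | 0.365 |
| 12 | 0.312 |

D = 55800 N

At 11 km, from the table: ρ = 0.365 kg/m³.
Convert speed: v = 842 km/h ÷ 3.6 = 233.9 m/s.
Dynamic pressure q = ½ρv² = ½ × 0.365 × 233.9² = 9983 Pa.
D = q·S·CD = 9983 × 163 × 0.0343 = 55800 N ≈ 55.8 kN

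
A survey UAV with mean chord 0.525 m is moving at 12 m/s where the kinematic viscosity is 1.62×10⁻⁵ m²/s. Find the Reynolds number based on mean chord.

Re = v·c/ν = 12 × 0.525 / (1.62×10⁻⁵) = 3.89×10^5

Re = 3.89×10^5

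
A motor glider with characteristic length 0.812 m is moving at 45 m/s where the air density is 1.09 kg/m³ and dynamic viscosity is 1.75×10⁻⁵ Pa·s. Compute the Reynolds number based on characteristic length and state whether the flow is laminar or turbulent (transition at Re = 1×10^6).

Re = 2.28×10^6 (turbulent)

Re = ρ·v·c/μ = 1.09 × 45 × 0.812 / (1.75×10⁻⁵) = 2.28×10^6
Since 2.28×10^6 > 1×10^6, the flow is turbulent.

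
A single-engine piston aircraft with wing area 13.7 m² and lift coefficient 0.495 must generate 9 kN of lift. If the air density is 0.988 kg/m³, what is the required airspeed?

v = 51.8 m/s

L = ½ρv²S·CL ⇒ v = √(2L/(ρ·S·CL))
v = √(2 × 9000 / (0.988 × 13.7 × 0.495)) = √2687 = 51.8 m/s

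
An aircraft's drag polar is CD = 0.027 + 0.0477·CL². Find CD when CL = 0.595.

CD = 0.027 + 0.0477 × 0.595² = 0.027 + 0.01689 = 0.0439

CD = 0.0439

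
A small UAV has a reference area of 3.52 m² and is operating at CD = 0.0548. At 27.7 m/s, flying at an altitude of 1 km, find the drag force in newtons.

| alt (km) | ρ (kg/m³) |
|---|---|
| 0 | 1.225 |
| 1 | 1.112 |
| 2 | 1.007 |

At 1 km, from the table: ρ = 1.112 kg/m³.
Dynamic pressure q = ½ρv² = ½ × 1.112 × 27.7² = 426.6 Pa.
D = q·S·CD = 426.6 × 3.52 × 0.0548 = 82.3 N

D = 82.3 N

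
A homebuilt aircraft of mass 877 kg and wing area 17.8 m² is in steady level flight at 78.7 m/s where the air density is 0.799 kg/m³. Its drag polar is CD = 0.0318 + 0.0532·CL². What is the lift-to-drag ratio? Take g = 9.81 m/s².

In steady level flight, lift balances weight: W = mg = 877 × 9.81 = 8603.4 N.
q = ½ρv² = ½ × 0.799 × 78.7² = 2474 Pa.
Required CL = L/(qS) = 8603.4/(2474·17.8) = 0.1953.
CD = 0.0318 + 0.0532 × 0.1953² = 0.03383.
L/D = CL/CD = 0.1953 / 0.03383 = 5.77

L/D = 5.77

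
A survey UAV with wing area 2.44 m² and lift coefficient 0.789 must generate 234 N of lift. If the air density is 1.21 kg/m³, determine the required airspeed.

L = ½ρv²S·CL ⇒ v = √(2L/(ρ·S·CL))
v = √(2 × 234 / (1.21 × 2.44 × 0.789)) = √200.9 = 14.2 m/s

v = 14.2 m/s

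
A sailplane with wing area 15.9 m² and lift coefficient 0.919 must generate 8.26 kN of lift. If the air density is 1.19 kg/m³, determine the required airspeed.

v = 30.8 m/s

L = ½ρv²S·CL ⇒ v = √(2L/(ρ·S·CL))
v = √(2 × 8260 / (1.19 × 15.9 × 0.919)) = √950.1 = 30.8 m/s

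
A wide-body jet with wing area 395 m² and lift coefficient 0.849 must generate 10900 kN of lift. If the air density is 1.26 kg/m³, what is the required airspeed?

v = 227 m/s

L = ½ρv²S·CL ⇒ v = √(2L/(ρ·S·CL))
v = √(2 × 1.09×10^7 / (1.26 × 395 × 0.849)) = √51590 = 227 m/s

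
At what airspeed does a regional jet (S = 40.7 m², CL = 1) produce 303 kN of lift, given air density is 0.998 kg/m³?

v = 122 m/s

L = ½ρv²S·CL ⇒ v = √(2L/(ρ·S·CL))
v = √(2 × 3.03×10^5 / (0.998 × 40.7 × 1)) = √14920 = 122 m/s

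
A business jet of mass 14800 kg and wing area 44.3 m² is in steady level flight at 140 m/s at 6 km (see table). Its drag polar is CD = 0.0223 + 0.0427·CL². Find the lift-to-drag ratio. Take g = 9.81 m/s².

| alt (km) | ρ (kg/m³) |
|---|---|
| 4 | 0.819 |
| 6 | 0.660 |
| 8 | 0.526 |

L/D = 15.2

At 6 km, from the table: ρ = 0.660 kg/m³.
Weight W = mg = 14800 × 9.81 = 1.4519×10^5 N; in level flight L = W.
q = ½ρv² = ½ × 0.66 × 140² = 6468 Pa.
CL = W/(q·S) = 1.4519×10^5 / (6468 × 44.3) = 0.5067.
CD = 0.0223 + 0.0427 × 0.5067² = 0.03326.
L/D = CL/CD = 0.5067 / 0.03326 = 15.2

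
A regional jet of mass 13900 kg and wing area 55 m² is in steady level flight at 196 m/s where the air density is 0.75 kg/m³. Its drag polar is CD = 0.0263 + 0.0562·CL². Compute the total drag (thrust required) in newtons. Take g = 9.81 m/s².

D = 22200 N

Level flight ⇒ L = W = m·g = 13900 × 9.81 = 1.3636×10^5 N.
Dynamic pressure q = 0.5 × 0.75 × 196² = 14410 Pa.
Required CL = L/(qS) = 1.3636×10^5/(14410·55) = 0.1721.
CD = 0.0263 + 0.0562 × 0.1721² = 0.02796.
D = q·S·CD = 14410 × 55 × 0.02796 = 22160 N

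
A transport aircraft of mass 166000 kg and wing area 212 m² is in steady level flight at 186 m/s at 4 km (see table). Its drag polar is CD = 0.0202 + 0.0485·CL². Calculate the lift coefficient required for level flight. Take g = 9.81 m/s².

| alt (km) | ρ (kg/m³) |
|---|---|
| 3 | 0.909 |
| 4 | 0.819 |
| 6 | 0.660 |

At 4 km, from the table: ρ = 0.819 kg/m³.
In steady level flight, lift balances weight: W = mg = 166000 × 9.81 = 1.6285×10^6 N.
q = ½ρv² = ½ × 0.819 × 186² = 14170 Pa.
CL = W/(q·S) = 1.6285×10^6 / (14170 × 212) = 0.5422.

CL = 0.542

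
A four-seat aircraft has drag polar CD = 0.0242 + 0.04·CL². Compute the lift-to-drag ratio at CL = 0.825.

L/D = 16

CD = 0.0242 + 0.04 × 0.825² = 0.05142
L/D = CL/CD = 0.825 / 0.05142 = 16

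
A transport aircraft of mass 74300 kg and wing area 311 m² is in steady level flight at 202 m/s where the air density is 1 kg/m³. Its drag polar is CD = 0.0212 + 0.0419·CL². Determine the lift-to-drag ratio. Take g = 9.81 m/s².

L/D = 5.28

Level flight ⇒ L = W = m·g = 74300 × 9.81 = 7.2888×10^5 N.
Dynamic pressure q = 0.5 × 1 × 202² = 20400 Pa.
Required CL = L/(qS) = 7.2888×10^5/(20400·311) = 0.1149.
CD = 0.0212 + 0.0419 × 0.1149² = 0.02175.
L/D = CL/CD = 0.1149 / 0.02175 = 5.28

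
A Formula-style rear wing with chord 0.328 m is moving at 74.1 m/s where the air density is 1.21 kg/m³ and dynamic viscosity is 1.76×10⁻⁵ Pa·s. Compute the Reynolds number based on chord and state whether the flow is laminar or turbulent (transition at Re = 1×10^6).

Re = 1.67×10^6 (turbulent)

Re = ρ·v·c/μ = 1.21 × 74.1 × 0.328 / (1.76×10⁻⁵) = 1.67×10^6
Since 1.67×10^6 > 1×10^6, the flow is turbulent.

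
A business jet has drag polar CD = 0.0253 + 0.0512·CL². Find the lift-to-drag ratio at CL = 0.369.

L/D = 11.4

CD = 0.0253 + 0.0512 × 0.369² = 0.03227
L/D = CL/CD = 0.369 / 0.03227 = 11.4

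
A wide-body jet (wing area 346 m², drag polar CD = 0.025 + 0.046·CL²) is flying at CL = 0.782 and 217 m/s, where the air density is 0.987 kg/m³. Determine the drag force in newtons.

D = 4.27×10^5 N

CD = 0.025 + 0.046 × 0.782² = 0.05313
D = ½ρv²S·CD = ½ × 0.987 × 217² × 346 × 0.05313 = 4.27×10^5 N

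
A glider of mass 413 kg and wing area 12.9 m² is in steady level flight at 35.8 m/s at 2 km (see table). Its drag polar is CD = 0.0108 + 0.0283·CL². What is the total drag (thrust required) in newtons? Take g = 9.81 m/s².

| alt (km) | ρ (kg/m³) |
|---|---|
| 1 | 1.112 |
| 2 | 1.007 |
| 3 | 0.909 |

At 2 km, from the table: ρ = 1.007 kg/m³.
Weight W = mg = 413 × 9.81 = 4051.5 N; in level flight L = W.
Dynamic pressure q = 0.5 × 1.007 × 35.8² = 645.3 Pa.
CL = 2W/(ρv²S) = 2×4051.5/(1.007×35.8²×12.9) = 0.4867.
CD = 0.0108 + 0.0283 × 0.4867² = 0.0175.
D = q·S·CD = 645.3 × 12.9 × 0.0175 = 145.7 N

D = 146 N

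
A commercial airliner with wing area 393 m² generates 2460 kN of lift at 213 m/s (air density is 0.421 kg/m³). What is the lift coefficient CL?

From L = ½ρv²S·CL, rearranging gives CL = 2L/(ρv²S).
CL = 2 × 2.46×10^6 / (0.421 × 213² × 393) = 0.655

CL = 0.655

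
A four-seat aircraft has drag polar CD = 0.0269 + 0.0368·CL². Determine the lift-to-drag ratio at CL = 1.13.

L/D = 15.3

CD = 0.0269 + 0.0368 × 1.13² = 0.07389
L/D = CL/CD = 1.13 / 0.07389 = 15.3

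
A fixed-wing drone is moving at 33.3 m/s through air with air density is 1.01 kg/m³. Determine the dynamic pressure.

q = ½ρv² = ½ × 1.01 × 33.3² = 560 Pa

q = 560 Pa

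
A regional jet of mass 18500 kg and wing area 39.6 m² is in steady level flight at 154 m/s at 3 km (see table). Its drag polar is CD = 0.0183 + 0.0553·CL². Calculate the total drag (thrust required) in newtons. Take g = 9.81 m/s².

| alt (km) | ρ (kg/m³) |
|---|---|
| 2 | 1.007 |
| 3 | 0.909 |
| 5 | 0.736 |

D = 12100 N

At 3 km, from the table: ρ = 0.909 kg/m³.
Weight W = mg = 18500 × 9.81 = 1.8148×10^5 N; in level flight L = W.
Dynamic pressure q = 0.5 × 0.909 × 154² = 10780 Pa.
Required CL = L/(qS) = 1.8148×10^5/(10780·39.6) = 0.4252.
CD = 0.0183 + 0.0553 × 0.4252² = 0.0283.
D = q·S·CD = 10780 × 39.6 × 0.0283 = 12080 N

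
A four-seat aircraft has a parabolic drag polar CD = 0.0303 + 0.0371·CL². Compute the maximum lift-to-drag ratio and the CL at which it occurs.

For CD = CD0 + K·CL², (L/D)max occurs at CL* = √(CD0/K) and equals 1/(2√(K·CD0)).
(L/D)max = 1/(2√(0.0371 × 0.0303)) = 1/(2 × 0.03353) = 14.9
CL* = √(0.0303/0.0371) = 0.904

(L/D)max = 14.9, at CL = 0.904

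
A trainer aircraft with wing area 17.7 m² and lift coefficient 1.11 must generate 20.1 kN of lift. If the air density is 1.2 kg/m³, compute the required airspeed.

v = 41.3 m/s

L = ½ρv²S·CL ⇒ v = √(2L/(ρ·S·CL))
v = √(2 × 20100 / (1.2 × 17.7 × 1.11)) = √1705 = 41.3 m/s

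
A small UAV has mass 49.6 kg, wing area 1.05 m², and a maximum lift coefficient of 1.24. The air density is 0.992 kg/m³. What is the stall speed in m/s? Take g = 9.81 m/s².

Stall occurs when L = W at CL,max. W = mg = 49.6 × 9.81 = 486.6 N.
From L = ½ρV²S·CL,max = W: V_stall = √(2W/(ρSCL,max)) = √(2·486.6/(0.992·1.05·1.24))
V_stall = √753.5 = 27.4 m/s

V_stall = 27.4 m/s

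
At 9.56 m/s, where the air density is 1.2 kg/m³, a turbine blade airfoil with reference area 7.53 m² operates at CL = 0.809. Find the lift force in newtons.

L = 334 N

L = ½ρv²S·CL = ½ × 1.2 × 9.56² × 7.53 × 0.809 = 334 N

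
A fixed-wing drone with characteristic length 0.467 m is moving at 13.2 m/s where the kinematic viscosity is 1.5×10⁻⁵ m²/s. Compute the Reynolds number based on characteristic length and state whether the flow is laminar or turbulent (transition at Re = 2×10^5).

Re = v·c/ν = 13.2 × 0.467 / (1.5×10⁻⁵) = 4.11×10^5
Since 4.11×10^5 > 2×10^5, the flow is turbulent.

Re = 4.11×10^5 (turbulent)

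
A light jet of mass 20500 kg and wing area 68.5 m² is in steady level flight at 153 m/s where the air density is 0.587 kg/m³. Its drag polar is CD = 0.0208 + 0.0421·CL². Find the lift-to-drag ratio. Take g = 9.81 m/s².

Level flight ⇒ L = W = m·g = 20500 × 9.81 = 2.011×10^5 N.
q = ½ρv² = ½ × 0.587 × 153² = 6871 Pa.
CL = W/(q·S) = 2.011×10^5 / (6871 × 68.5) = 0.4273.
CD = 0.0208 + 0.0421 × 0.4273² = 0.02849.
L/D = CL/CD = 0.4273 / 0.02849 = 15

L/D = 15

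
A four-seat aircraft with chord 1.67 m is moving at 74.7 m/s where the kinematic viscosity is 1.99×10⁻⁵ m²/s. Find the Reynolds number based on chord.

Re = v·c/ν = 74.7 × 1.67 / (1.99×10⁻⁵) = 6.27×10^6

Re = 6.27×10^6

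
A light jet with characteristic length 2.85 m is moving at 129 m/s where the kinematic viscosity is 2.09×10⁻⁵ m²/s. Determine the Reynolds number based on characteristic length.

Re = v·c/ν = 129 × 2.85 / (2.09×10⁻⁵) = 1.76×10^7

Re = 1.76×10^7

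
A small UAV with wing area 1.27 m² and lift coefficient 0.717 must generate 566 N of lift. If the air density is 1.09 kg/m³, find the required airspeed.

L = ½ρv²S·CL ⇒ v = √(2L/(ρ·S·CL))
v = √(2 × 566 / (1.09 × 1.27 × 0.717)) = √1141 = 33.8 m/s

v = 33.8 m/s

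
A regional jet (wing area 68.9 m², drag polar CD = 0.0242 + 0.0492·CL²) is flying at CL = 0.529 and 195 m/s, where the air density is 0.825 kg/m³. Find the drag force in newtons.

CD = 0.0242 + 0.0492 × 0.529² = 0.03797
D = ½ρv²S·CD = ½ × 0.825 × 195² × 68.9 × 0.03797 = 41000 N

D = 41000 N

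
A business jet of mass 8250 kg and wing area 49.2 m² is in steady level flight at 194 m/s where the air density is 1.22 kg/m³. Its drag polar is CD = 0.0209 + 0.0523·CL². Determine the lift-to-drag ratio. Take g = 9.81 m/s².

L/D = 3.38

In steady level flight, lift balances weight: W = mg = 8250 × 9.81 = 80932 N.
q = ½ρv² = ½ × 1.22 × 194² = 22960 Pa.
CL = 2W/(ρv²S) = 2×80932/(1.22×194²×49.2) = 0.07165.
CD = 0.0209 + 0.0523 × 0.07165² = 0.02117.
L/D = CL/CD = 0.07165 / 0.02117 = 3.38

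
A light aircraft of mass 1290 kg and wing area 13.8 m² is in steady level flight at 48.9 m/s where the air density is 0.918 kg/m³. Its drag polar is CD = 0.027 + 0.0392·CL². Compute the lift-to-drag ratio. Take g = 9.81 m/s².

L/D = 15.4

In steady level flight, lift balances weight: W = mg = 1290 × 9.81 = 12655 N.
Dynamic pressure q = 0.5 × 0.918 × 48.9² = 1098 Pa.
Required CL = L/(qS) = 12655/(1098·13.8) = 0.8355.
CD = 0.027 + 0.0392 × 0.8355² = 0.05436.
L/D = CL/CD = 0.8355 / 0.05436 = 15.4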